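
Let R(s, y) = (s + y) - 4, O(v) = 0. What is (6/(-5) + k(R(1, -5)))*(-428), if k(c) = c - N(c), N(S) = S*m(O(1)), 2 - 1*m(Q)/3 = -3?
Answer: -237112/5 ≈ -47422.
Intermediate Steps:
m(Q) = 15 (m(Q) = 6 - 3*(-3) = 6 + 9 = 15)
N(S) = 15*S (N(S) = S*15 = 15*S)
R(s, y) = -4 + s + y
k(c) = -14*c (k(c) = c - 15*c = -14*c)
(6/(-5) + k(R(1, -5)))*(-428) = (6/(-5) - 14*(-4 + 1 - 5))*(-428) = (6*(-1/5) - 14*(-8))*(-428) = (-6/5 + 112)*(-428) = (554/5)*(-428) = -237112/5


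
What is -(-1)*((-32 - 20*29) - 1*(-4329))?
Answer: 3717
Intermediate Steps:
-(-1)*((-32 - 20*29) - 1*(-4329)) = -(-1)*((-32 - 580) + 4329) = -(-1)*(-612 + 4329) = -(-1)*3717 = -1*(-3717) = 3717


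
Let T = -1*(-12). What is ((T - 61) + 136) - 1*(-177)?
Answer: 264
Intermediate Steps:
T = 12
((T - 61) + 136) - 1*(-177) = ((12 - 61) + 136) - 1*(-177) = (-49 + 136) + 177 = 87 + 177 = 264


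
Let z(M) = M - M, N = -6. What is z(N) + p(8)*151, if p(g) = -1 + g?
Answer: 1057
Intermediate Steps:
z(M) = 0
z(N) + p(8)*151 = 0 + (-1 + 8)*151 = 0 + 7*151 = 0 + 1057 = 1057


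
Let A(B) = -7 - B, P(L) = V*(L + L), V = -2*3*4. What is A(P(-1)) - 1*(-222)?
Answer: 167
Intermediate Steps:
V = -24 (V = -6*4 = -24)
P(L) = -48*L (P(L) = -24*(L + L) = -48*L)
A(P(-1)) - 1*(-222) = (-7 - (-48)*(-1)) - 1*(-222) = (-7 - 1*48) + 222 = (-7 - 48) + 222 = -55 + 222 = 167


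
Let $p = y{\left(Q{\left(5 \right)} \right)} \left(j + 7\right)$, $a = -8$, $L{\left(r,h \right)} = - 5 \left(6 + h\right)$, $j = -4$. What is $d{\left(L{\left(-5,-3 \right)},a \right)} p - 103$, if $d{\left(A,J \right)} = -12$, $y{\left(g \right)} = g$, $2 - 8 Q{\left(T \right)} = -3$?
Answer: $- \frac{251}{2} \approx -125.5$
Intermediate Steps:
$Q{\left(T \right)} = \frac{5}{8}$ ($Q{\left(T \right)} = \frac{1}{4} - - \frac{3}{8} = \frac{1}{4} + \frac{3}{8} = \frac{5}{8}$)
$L{\left(r,h \right)} = -30 - 5 h$
$p = \frac{15}{8}$ ($p = \frac{5 \left(-4 + 7\right)}{8} = \frac{5}{8} \cdot 3 = \frac{15}{8} \approx 1.875$)
$d{\left(L{\left(-5,-3 \right)},a \right)} p - 103 = \left(-12\right) \frac{15}{8} - 103 = - \frac{45}{2} - 103 = - \frac{251}{2}$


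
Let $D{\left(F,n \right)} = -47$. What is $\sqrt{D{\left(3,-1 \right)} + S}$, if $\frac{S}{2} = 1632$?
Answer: $\sqrt{3217} \approx 56.719$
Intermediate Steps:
$S = 3264$ ($S = 2 \cdot 1632 = 3264$)
$\sqrt{D{\left(3,-1 \right)} + S} = \sqrt{-47 + 3264} = \sqrt{3217}$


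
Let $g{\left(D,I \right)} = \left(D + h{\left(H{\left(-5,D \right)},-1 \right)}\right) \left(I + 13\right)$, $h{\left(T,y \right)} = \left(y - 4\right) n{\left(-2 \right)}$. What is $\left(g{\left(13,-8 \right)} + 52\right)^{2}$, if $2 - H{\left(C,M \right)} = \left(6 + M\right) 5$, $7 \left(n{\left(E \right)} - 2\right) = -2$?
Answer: $\frac{269361}{49} \approx 5497.2$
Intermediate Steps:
$n{\left(E \right)} = \frac{12}{7}$ ($n{\left(E \right)} = 2 + \frac{1}{7} \left(-2\right) = 2 - \frac{2}{7} = \frac{12}{7}$)
$H{\left(C,M \right)} = -28 - 5 M$ ($H{\left(C,M \right)} = 2 - \left(6 + M\right) 5 = 2 - \left(30 + 5 M\right) = -28 - 5 M$)
$h{\left(T,y \right)} = - \frac{48}{7} + \frac{12 y}{7}$ ($h{\left(T,y \right)} = \left(y - 4\right) \frac{12}{7} = \left(-4 + y\right) \frac{12}{7} = - \frac{48}{7} + \frac{12 y}{7}$)
$g{\left(D,I \right)} = \left(13 + I\right) \left(- \frac{60}{7} + D\right)$ ($g{\left(D,I \right)} = \left(D + \left(- \frac{48}{7} + \frac{12}{7} \left(-1\right)\right)\right) \left(I + 13\right) = \left(D - \frac{60}{7}\right) \left(13 + I\right) = \left(- \frac{60}{7} + D\right) \left(13 + I\right) = \left(13 + I\right) \left(- \frac{60}{7} + D\right)$)
$\left(g{\left(13,-8 \right)} + 52\right)^{2} = \left(\left(- \frac{780}{7} + 13 \cdot 13 - - \frac{480}{7} + 13 \left(-8\right)\right) + 52\right)^{2} = \left(\left(- \frac{780}{7} + 169 + \frac{480}{7} - 104\right) + 52\right)^{2} = \left(\frac{155}{7} + 52\right)^{2} = \left(\frac{519}{7}\right)^{2} = \frac{269361}{49}$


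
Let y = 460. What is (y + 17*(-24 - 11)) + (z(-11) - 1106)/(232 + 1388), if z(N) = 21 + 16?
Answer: -219769/1620 ≈ -135.66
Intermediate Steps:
z(N) = 37
(y + 17*(-24 - 11)) + (z(-11) - 1106)/(232 + 1388) = (460 + 17*(-24 - 11)) + (37 - 1106)/(232 + 1388) = (460 + 17*(-35)) - 1069/1620 = (460 - 595) - 1069*1/1620 = -135 - 1069/1620 = -219769/1620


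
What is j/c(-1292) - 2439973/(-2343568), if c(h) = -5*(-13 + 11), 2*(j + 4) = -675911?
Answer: -396003334883/11717840 ≈ -33795.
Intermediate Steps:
j = -675919/2 (j = -4 + (½)*(-675911) = -4 - 675911/2 = -675919/2 ≈ -3.3796e+5)
c(h) = 10 (c(h) = -5*(-2) = 10)
j/c(-1292) - 2439973/(-2343568) = -675919/2/10 - 2439973/(-2343568) = -675919/2*⅒ - 2439973*(-1/2343568) = -675919/20 + 2439973/2343568 = -396003334883/11717840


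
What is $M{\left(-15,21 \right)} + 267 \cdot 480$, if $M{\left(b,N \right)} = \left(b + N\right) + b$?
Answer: $128151$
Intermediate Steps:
$M{\left(b,N \right)} = N + 2 b$ ($M{\left(b,N \right)} = \left(N + b\right) + b = N + 2 b$)
$M{\left(-15,21 \right)} + 267 \cdot 480 = \left(21 + 2 \left(-15\right)\right) + 267 \cdot 480 = \left(21 - 30\right) + 128160 = -9 + 128160 = 128151$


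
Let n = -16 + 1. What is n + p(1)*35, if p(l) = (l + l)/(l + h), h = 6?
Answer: -5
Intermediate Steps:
p(l) = 2*l/(6 + l) (p(l) = (l + l)/(l + 6) = (2*l)/(6 + l) = 2*l/(6 + l))
n = -15
n + p(1)*35 = -15 + (2*1/(6 + 1))*35 = -15 + (2*1/7)*35 = -15 + (2*1*(⅐))*35 = -15 + (2/7)*35 = -15 + 10 = -5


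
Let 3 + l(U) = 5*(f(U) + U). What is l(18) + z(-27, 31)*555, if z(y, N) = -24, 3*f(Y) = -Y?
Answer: -13263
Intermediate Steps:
f(Y) = -Y/3 (f(Y) = (-Y)/3 = -Y/3)
l(U) = -3 + 10*U/3 (l(U) = -3 + 5*(-U/3 + U) = -3 + 5*(2*U/3) = -3 + 10*U/3)
l(18) + z(-27, 31)*555 = (-3 + (10/3)*18) - 24*555 = (-3 + 60) - 13320 = 57 - 13320 = -13263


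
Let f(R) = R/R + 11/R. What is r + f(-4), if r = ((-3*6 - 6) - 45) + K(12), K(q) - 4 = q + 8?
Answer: -187/4 ≈ -46.750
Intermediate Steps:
f(R) = 1 + 11/R
K(q) = 12 + q (K(q) = 4 + (q + 8) = 4 + (8 + q) = 12 + q)
r = -45 (r = ((-3*6 - 6) - 45) + (12 + 12) = ((-18 - 6) - 45) + 24 = (-24 - 45) + 24 = -69 + 24 = -45)
r + f(-4) = -45 + (11 - 4)/(-4) = -45 - ¼*7 = -45 - 7/4 = -187/4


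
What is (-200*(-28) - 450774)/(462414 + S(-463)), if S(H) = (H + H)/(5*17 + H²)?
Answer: -47734672498/49583265515 ≈ -0.96272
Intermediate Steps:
S(H) = 2*H/(85 + H²) (S(H) = (2*H)/(85 + H²) = 2*H/(85 + H²))
(-200*(-28) - 450774)/(462414 + S(-463)) = (-200*(-28) - 450774)/(462414 + 2*(-463)/(85 + (-463)²)) = (-25*8*(-28) - 450774)/(462414 + 2*(-463)/(85 + 214369)) = (-200*(-28) - 450774)/(462414 + 2*(-463)/214454) = (5600 - 450774)/(462414 + 2*(-463)*(1/214454)) = -445174/(462414 - 463/107227) = -445174/49583265515/107227 = -445174*107227/49583265515 = -47734672498/49583265515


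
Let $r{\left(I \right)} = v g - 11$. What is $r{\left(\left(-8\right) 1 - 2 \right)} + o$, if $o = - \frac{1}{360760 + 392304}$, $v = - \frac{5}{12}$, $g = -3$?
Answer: $- \frac{7342375}{753064} \approx -9.75$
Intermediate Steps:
$v = - \frac{5}{12} \approx -0.41667$
$r{\left(I \right)} = - \frac{39}{4}$ ($r{\left(I \right)} = \left(- \frac{5}{12}\right) \left(-3\right) - 11 = \frac{5}{4} - 11 = - \frac{39}{4}$)
$o = - \frac{1}{753064} \approx -1.3279 \cdot 10^{-6}$
$r{\left(\left(-8\right) 1 - 2 \right)} + o = - \frac{39}{4} - \frac{1}{753064} = - \frac{7342375}{753064}$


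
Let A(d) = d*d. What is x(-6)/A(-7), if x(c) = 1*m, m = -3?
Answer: -3/49 ≈ -0.061224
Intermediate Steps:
A(d) = d²
x(c) = -3 (x(c) = 1*(-3) = -3)
x(-6)/A(-7) = -3/((-7)²) = -3/49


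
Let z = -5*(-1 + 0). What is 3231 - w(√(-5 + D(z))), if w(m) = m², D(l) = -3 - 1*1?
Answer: 3240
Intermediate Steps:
z = 5 (z = -5*(-1) = 5)
D(l) = -4 (D(l) = -3 - 1 = -4)
3231 - w(√(-5 + D(z))) = 3231 - (√(-5 - 4))² = 3231 - (√(-9))² = 3231 - (3*I)² = 3231 - 1*(-9) = 3231 + 9 = 3240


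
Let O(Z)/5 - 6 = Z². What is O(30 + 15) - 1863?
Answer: 8292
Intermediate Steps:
O(Z) = 30 + 5*Z²
O(30 + 15) - 1863 = (30 + 5*(30 + 15)²) - 1863 = (30 + 5*45²) - 1863 = (30 + 5*2025) - 1863 = (30 + 10125) - 1863 = 10155 - 1863 = 8292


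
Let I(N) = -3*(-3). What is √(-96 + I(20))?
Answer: I*√87 ≈ 9.3274*I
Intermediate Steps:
I(N) = 9
√(-96 + I(20)) = √(-96 + 9) = √(-87) = I*√87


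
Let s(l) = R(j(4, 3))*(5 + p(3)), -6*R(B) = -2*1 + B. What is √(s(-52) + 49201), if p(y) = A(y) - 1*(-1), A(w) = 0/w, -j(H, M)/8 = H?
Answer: √49235 ≈ 221.89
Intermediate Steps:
j(H, M) = -8*H
A(w) = 0
R(B) = ⅓ - B/6 (R(B) = -(-2*1 + B)/6 = -(-2 + B)/6 = ⅓ - B/6)
p(y) = 1 (p(y) = 0 - 1*(-1) = 0 + 1 = 1)
s(l) = 34 (s(l) = (⅓ - (-4)*4/3)*(5 + 1) = (⅓ - ⅙*(-32))*6 = (⅓ + 16/3)*6 = (17/3)*6 = 34)
√(s(-52) + 49201) = √(34 + 49201) = √49235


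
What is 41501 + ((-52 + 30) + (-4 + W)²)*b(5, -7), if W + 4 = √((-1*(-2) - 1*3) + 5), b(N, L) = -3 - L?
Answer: 41557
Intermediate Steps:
W = -2 (W = -4 + √((-1*(-2) - 1*3) + 5) = -4 + √((2 - 3) + 5) = -4 + √(-1 + 5) = -4 + √4 = -4 + 2 = -2)
41501 + ((-52 + 30) + (-4 + W)²)*b(5, -7) = 41501 + ((-52 + 30) + (-4 - 2)²)*(-3 - 1*(-7)) = 41501 + (-22 + (-6)²)*(-3 + 7) = 41501 + (-22 + 36)*4 = 41501 + 14*4 = 41501 + 56 = 41557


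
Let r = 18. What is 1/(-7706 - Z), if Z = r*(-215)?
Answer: -1/3836 ≈ -0.00026069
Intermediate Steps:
Z = -3870 (Z = 18*(-215) = -3870)
1/(-7706 - Z) = 1/(-7706 - 1*(-3870)) = 1/(-7706 + 3870) = 1/(-3836) = -1/3836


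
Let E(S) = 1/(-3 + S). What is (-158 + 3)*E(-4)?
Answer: 155/7 ≈ 22.143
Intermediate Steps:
(-158 + 3)*E(-4) = (-158 + 3)/(-3 - 4) = -155/(-7) = -155*(-⅐) = 155/7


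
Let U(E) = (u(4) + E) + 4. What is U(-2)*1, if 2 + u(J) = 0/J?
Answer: 0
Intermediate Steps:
u(J) = -2 (u(J) = -2 + 0/J = -2 + 0 = -2)
U(E) = 2 + E (U(E) = (-2 + E) + 4 = 2 + E)
U(-2)*1 = (2 - 2)*1 = 0*1 = 0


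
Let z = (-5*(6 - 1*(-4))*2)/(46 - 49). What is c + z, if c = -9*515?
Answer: -13805/3 ≈ -4601.7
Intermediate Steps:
c = -4635
z = 100/3 (z = (-5*(6 + 4)*2)/(-3) = (-5*10*2)*(-⅓) = -50*2*(-⅓) = -100*(-⅓) = 100/3 ≈ 33.333)
c + z = -4635 + 100/3 = -13805/3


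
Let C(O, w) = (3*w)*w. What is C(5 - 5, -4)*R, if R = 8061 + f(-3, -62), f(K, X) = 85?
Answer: 391008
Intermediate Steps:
C(O, w) = 3*w²
R = 8146 (R = 8061 + 85 = 8146)
C(5 - 5, -4)*R = (3*(-4)²)*8146 = (3*16)*8146 = 48*8146 = 391008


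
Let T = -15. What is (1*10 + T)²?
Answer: 25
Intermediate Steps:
(1*10 + T)² = (1*10 - 15)² = (10 - 15)² = (-5)² = 25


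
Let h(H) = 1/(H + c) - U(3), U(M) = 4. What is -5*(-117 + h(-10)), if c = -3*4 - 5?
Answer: 16340/27 ≈ 605.19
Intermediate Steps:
c = -17 (c = -12 - 5 = -17)
h(H) = -4 + 1/(-17 + H) (h(H) = 1/(H - 17) - 1*4 = 1/(-17 + H) - 4 = -4 + 1/(-17 + H))
-5*(-117 + h(-10)) = -5*(-117 + (69 - 4*(-10))/(-17 - 10)) = -5*(-117 + (69 + 40)/(-27)) = -5*(-117 - 1/27*109) = -5*(-117 - 109/27) = -5*(-3268/27) = 16340/27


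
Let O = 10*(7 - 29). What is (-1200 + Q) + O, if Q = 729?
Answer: -691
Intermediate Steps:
O = -220 (O = 10*(-22) = -220)
(-1200 + Q) + O = (-1200 + 729) - 220 = -471 - 220 = -691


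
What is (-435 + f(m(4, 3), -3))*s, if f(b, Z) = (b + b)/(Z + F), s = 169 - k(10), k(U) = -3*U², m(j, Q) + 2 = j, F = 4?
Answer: -202139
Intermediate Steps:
m(j, Q) = -2 + j
s = 469 (s = 169 - (-3)*10² = 169 - (-3)*100 = 169 - 1*(-300) = 169 + 300 = 469)
f(b, Z) = 2*b/(4 + Z) (f(b, Z) = (b + b)/(Z + 4) = (2*b)/(4 + Z) = 2*b/(4 + Z))
(-435 + f(m(4, 3), -3))*s = (-435 + 2*(-2 + 4)/(4 - 3))*469 = (-435 + 2*2/1)*469 = (-435 + 2*2*1)*469 = (-435 + 4)*469 = -431*469 = -202139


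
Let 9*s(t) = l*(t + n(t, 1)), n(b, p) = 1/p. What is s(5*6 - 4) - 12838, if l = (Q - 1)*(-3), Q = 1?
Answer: -12838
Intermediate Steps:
l = 0 (l = (1 - 1)*(-3) = 0*(-3) = 0)
s(t) = 0 (s(t) = (0*(t + 1/1))/9 = (0*(t + 1))/9 = (0*(1 + t))/9 = (1/9)*0 = 0)
s(5*6 - 4) - 12838 = 0 - 12838 = -12838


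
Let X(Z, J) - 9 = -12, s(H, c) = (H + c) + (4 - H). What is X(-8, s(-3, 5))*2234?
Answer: -6702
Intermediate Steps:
s(H, c) = 4 + c
X(Z, J) = -3 (X(Z, J) = 9 - 12 = -3)
X(-8, s(-3, 5))*2234 = -3*2234 = -6702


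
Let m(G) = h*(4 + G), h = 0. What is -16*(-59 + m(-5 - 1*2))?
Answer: 944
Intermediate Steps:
m(G) = 0 (m(G) = 0*(4 + G) = 0)
-16*(-59 + m(-5 - 1*2)) = -16*(-59 + 0) = -16*(-59) = 944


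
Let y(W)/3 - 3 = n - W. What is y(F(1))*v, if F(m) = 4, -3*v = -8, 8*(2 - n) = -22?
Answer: 30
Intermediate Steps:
n = 19/4 (n = 2 - ⅛*(-22) = 2 + 11/4 = 19/4 ≈ 4.7500)
v = 8/3 (v = -⅓*(-8) = 8/3 ≈ 2.6667)
y(W) = 93/4 - 3*W (y(W) = 9 + 3*(19/4 - W) = 9 + (57/4 - 3*W) = 93/4 - 3*W)
y(F(1))*v = (93/4 - 3*4)*(8/3) = (93/4 - 12)*(8/3) = (45/4)*(8/3) = 30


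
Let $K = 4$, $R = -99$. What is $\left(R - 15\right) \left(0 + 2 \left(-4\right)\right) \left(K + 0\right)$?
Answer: $3648$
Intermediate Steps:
$\left(R - 15\right) \left(0 + 2 \left(-4\right)\right) \left(K + 0\right) = \left(-99 - 15\right) \left(0 + 2 \left(-4\right)\right) \left(4 + 0\right) = - 114 \left(0 - 8\right) 4 = - 114 \left(\left(-8\right) 4\right) = \left(-114\right) \left(-32\right) = 3648$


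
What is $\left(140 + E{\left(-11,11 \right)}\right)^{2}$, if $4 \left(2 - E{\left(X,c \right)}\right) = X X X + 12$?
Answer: $\frac{3560769}{16} \approx 2.2255 \cdot 10^{5}$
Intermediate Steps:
$E{\left(X,c \right)} = -1 - \frac{X^{3}}{4}$ ($E{\left(X,c \right)} = 2 - \frac{X X X + 12}{4} = 2 - \frac{X^{2} X + 12}{4} = 2 - \frac{X^{3} + 12}{4} = 2 - \frac{12 + X^{3}}{4} = 2 - \left(3 + \frac{X^{3}}{4}\right) = -1 - \frac{X^{3}}{4}$)
$\left(140 + E{\left(-11,11 \right)}\right)^{2} = \left(140 - \left(1 + \frac{\left(-11\right)^{3}}{4}\right)\right)^{2} = \left(140 - - \frac{1327}{4}\right)^{2} = \left(140 + \left(-1 + \frac{1331}{4}\right)\right)^{2} = \left(140 + \frac{1327}{4}\right)^{2} = \left(\frac{1887}{4}\right)^{2} = \frac{3560769}{16}$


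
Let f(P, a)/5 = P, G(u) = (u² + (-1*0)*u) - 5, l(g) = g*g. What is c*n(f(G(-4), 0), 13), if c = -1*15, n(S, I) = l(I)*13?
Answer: -32955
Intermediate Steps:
l(g) = g²
G(u) = -5 + u² (G(u) = (u² + 0*u) - 5 = (u² + 0) - 5 = u² - 5 = -5 + u²)
f(P, a) = 5*P
n(S, I) = 13*I² (n(S, I) = I²*13 = 13*I²)
c = -15
c*n(f(G(-4), 0), 13) = -195*13² = -195*169 = -15*2197 = -32955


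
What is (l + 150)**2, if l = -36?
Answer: 12996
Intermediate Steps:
(l + 150)**2 = (-36 + 150)**2 = 114**2 = 12996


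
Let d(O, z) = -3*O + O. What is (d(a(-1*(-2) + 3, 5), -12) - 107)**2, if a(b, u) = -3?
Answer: 10201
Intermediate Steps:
d(O, z) = -2*O
(d(a(-1*(-2) + 3, 5), -12) - 107)**2 = (-2*(-3) - 107)**2 = (6 - 107)**2 = (-101)**2 = 10201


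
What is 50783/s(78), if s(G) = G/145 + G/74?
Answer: 272450795/8541 ≈ 31899.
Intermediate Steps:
s(G) = 219*G/10730 (s(G) = G*(1/145) + G*(1/74) = G/145 + G/74 = 219*G/10730)
50783/s(78) = 50783/(((219/10730)*78)) = 50783/(8541/5365) = 50783*(5365/8541) = 272450795/8541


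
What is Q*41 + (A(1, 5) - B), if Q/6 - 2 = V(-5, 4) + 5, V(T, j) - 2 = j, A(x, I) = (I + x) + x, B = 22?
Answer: 3183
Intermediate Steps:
A(x, I) = I + 2*x
V(T, j) = 2 + j
Q = 78 (Q = 12 + 6*((2 + 4) + 5) = 12 + 6*(6 + 5) = 12 + 6*11 = 12 + 66 = 78)
Q*41 + (A(1, 5) - B) = 78*41 + ((5 + 2*1) - 1*22) = 3198 + ((5 + 2) - 22) = 3198 + (7 - 22) = 3198 - 15 = 3183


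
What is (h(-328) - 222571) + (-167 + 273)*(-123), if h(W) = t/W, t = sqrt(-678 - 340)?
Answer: -235609 - I*sqrt(1018)/328 ≈ -2.3561e+5 - 0.097275*I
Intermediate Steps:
t = I*sqrt(1018) (t = sqrt(-1018) = I*sqrt(1018) ≈ 31.906*I)
h(W) = I*sqrt(1018)/W (h(W) = (I*sqrt(1018))/W = I*sqrt(1018)/W)
(h(-328) - 222571) + (-167 + 273)*(-123) = (I*sqrt(1018)/(-328) - 222571) + (-167 + 273)*(-123) = (I*sqrt(1018)*(-1/328) - 222571) + 106*(-123) = (-I*sqrt(1018)/328 - 222571) - 13038 = (-222571 - I*sqrt(1018)/328) - 13038 = -235609 - I*sqrt(1018)/328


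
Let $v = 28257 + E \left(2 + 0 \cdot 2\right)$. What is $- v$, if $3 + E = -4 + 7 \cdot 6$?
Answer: $-28327$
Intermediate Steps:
$E = 35$ ($E = -3 + \left(-4 + 7 \cdot 6\right) = -3 + \left(-4 + 42\right) = -3 + 38 = 35$)
$v = 28327$ ($v = 28257 + 35 \left(2 + 0 \cdot 2\right) = 28257 + 35 \left(2 + 0\right) = 28257 + 35 \cdot 2 = 28257 + 70 = 28327$)
$- v = \left(-1\right) 28327 = -28327$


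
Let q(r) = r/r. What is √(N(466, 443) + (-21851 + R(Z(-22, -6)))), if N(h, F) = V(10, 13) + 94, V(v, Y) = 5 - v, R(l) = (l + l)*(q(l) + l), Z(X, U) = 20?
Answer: I*√20922 ≈ 144.64*I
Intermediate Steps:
q(r) = 1
R(l) = 2*l*(1 + l) (R(l) = (l + l)*(1 + l) = (2*l)*(1 + l) = 2*l*(1 + l))
N(h, F) = 89 (N(h, F) = (5 - 1*10) + 94 = (5 - 10) + 94 = -5 + 94 = 89)
√(N(466, 443) + (-21851 + R(Z(-22, -6)))) = √(89 + (-21851 + 2*20*(1 + 20))) = √(89 + (-21851 + 2*20*21)) = √(89 + (-21851 + 840)) = √(89 - 21011) = √(-20922) = I*√20922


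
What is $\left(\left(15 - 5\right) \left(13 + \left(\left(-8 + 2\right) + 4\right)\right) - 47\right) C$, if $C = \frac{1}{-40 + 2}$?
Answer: $- \frac{63}{38} \approx -1.6579$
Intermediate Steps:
$C = - \frac{1}{38}$ ($C = \frac{1}{-38} = - \frac{1}{38} \approx -0.026316$)
$\left(\left(15 - 5\right) \left(13 + \left(\left(-8 + 2\right) + 4\right)\right) - 47\right) C = \left(\left(15 - 5\right) \left(13 + \left(\left(-8 + 2\right) + 4\right)\right) - 47\right) \left(- \frac{1}{38}\right) = \left(10 \left(13 + \left(-6 + 4\right)\right) - 47\right) \left(- \frac{1}{38}\right) = \left(10 \left(13 - 2\right) - 47\right) \left(- \frac{1}{38}\right) = \left(10 \cdot 11 - 47\right) \left(- \frac{1}{38}\right) = \left(110 - 47\right) \left(- \frac{1}{38}\right) = 63 \left(- \frac{1}{38}\right) = - \frac{63}{38}$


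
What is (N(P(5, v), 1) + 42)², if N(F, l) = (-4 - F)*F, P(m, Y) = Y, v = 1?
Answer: 1369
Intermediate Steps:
N(F, l) = F*(-4 - F)
(N(P(5, v), 1) + 42)² = (-1*1*(4 + 1) + 42)² = (-1*1*5 + 42)² = (-5 + 42)² = 37² = 1369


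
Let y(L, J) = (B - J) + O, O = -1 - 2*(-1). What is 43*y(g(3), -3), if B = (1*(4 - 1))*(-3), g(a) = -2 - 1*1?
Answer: -215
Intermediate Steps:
g(a) = -3 (g(a) = -2 - 1 = -3)
O = 1 (O = -1 + 2 = 1)
B = -9 (B = (1*3)*(-3) = 3*(-3) = -9)
y(L, J) = -8 - J (y(L, J) = (-9 - J) + 1 = -8 - J)
43*y(g(3), -3) = 43*(-8 - 1*(-3)) = 43*(-8 + 3) = 43*(-5) = -215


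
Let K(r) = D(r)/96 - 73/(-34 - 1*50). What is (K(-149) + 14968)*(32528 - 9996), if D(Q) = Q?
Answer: 18885640807/56 ≈ 3.3724e+8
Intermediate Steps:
K(r) = 73/84 + r/96 (K(r) = r/96 - 73/(-34 - 1*50) = r*(1/96) - 73/(-34 - 50) = r/96 - 73/(-84) = r/96 - 73*(-1/84) = r/96 + 73/84 = 73/84 + r/96)
(K(-149) + 14968)*(32528 - 9996) = ((73/84 + (1/96)*(-149)) + 14968)*(32528 - 9996) = ((73/84 - 149/96) + 14968)*22532 = (-153/224 + 14968)*22532 = (3352679/224)*22532 = 18885640807/56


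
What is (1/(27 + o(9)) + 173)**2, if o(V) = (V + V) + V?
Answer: 87291649/2916 ≈ 29935.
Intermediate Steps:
o(V) = 3*V (o(V) = 2*V + V = 3*V)
(1/(27 + o(9)) + 173)**2 = (1/(27 + 3*9) + 173)**2 = (1/(27 + 27) + 173)**2 = (1/54 + 173)**2 = (9343/54)**2 = 87291649/2916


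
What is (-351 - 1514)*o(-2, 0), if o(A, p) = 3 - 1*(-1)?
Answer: -7460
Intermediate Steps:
o(A, p) = 4 (o(A, p) = 3 + 1 = 4)
(-351 - 1514)*o(-2, 0) = (-351 - 1514)*4 = -1865*4 = -7460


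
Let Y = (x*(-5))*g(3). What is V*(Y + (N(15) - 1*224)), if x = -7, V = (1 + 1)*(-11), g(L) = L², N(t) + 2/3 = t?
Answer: -6952/3 ≈ -2317.3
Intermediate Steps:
N(t) = -⅔ + t
V = -22 (V = 2*(-11) = -22)
Y = 315 (Y = -7*(-5)*3² = 35*9 = 315)
V*(Y + (N(15) - 1*224)) = -22*(315 + ((-⅔ + 15) - 1*224)) = -22*(315 + (43/3 - 224)) = -22*(315 - 629/3) = -22*316/3 = -6952/3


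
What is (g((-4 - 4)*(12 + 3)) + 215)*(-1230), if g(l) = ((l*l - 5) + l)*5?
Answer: -88055700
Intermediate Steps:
g(l) = -25 + 5*l + 5*l² (g(l) = ((l² - 5) + l)*5 = ((-5 + l²) + l)*5 = (-5 + l + l²)*5 = -25 + 5*l + 5*l²)
(g((-4 - 4)*(12 + 3)) + 215)*(-1230) = ((-25 + 5*((-4 - 4)*(12 + 3)) + 5*((-4 - 4)*(12 + 3))²) + 215)*(-1230) = ((-25 + 5*(-8*15) + 5*(-8*15)²) + 215)*(-1230) = ((-25 + 5*(-120) + 5*(-120)²) + 215)*(-1230) = ((-25 - 600 + 5*14400) + 215)*(-1230) = ((-25 - 600 + 72000) + 215)*(-1230) = (71375 + 215)*(-1230) = 71590*(-1230) = -88055700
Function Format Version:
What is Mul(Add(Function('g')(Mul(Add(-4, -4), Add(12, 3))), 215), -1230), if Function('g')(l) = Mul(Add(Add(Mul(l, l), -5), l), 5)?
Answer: -88055700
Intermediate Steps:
Function('g')(l) = Add(-25, Mul(5, l), Mul(5, Pow(l, 2))) (Function('g')(l) = Mul(Add(Add(Pow(l, 2), -5), l), 5) = Mul(Add(Add(-5, Pow(l, 2)), l), 5) = Mul(Add(-5, l, Pow(l, 2)), 5) = Add(-25, Mul(5, l), Mul(5, Pow(l, 2))))
Mul(Add(Function('g')(Mul(Add(-4, -4), Add(12, 3))), 215), -1230) = Mul(Add(Add(-25, Mul(5, Mul(Add(-4, -4), Add(12, 3))), Mul(5, Pow(Mul(Add(-4, -4), Add(12, 3)), 2))), 215), -1230) = Mul(Add(Add(-25, Mul(5, Mul(-8, 15)), Mul(5, Pow(Mul(-8, 15), 2))), 215), -1230) = Mul(Add(Add(-25, Mul(5, -120), Mul(5, Pow(-120, 2))), 215), -1230) = Mul(Add(Add(-25, -600, Mul(5, 14400)), 215), -1230) = Mul(Add(Add(-25, -600, 72000), 215), -1230) = Mul(Add(71375, 215), -1230) = Mul(71590, -1230) = -88055700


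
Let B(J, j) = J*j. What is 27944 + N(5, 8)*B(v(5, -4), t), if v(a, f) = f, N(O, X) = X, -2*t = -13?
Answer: 27736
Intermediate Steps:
t = 13/2 (t = -½*(-13) = 13/2 ≈ 6.5000)
27944 + N(5, 8)*B(v(5, -4), t) = 27944 + 8*(-4*13/2) = 27944 + 8*(-26) = 27944 - 208 = 27736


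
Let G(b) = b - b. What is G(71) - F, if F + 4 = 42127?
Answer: -42123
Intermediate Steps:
G(b) = 0
F = 42123 (F = -4 + 42127 = 42123)
G(71) - F = 0 - 1*42123 = 0 - 42123 = -42123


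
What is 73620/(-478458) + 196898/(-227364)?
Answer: -3081832249/3021781242 ≈ -1.0199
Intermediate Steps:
73620/(-478458) + 196898/(-227364) = 73620*(-1/478458) + 196898*(-1/227364) = -4090/26581 - 98449/113682 = -3081832249/3021781242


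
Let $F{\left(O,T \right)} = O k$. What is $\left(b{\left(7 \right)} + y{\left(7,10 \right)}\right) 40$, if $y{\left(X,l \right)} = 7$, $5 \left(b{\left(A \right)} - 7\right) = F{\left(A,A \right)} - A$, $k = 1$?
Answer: $560$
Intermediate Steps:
$F{\left(O,T \right)} = O$ ($F{\left(O,T \right)} = O 1 = O$)
$b{\left(A \right)} = 7$ ($b{\left(A \right)} = 7 + \frac{A - A}{5} = 7 + \frac{1}{5} \cdot 0 = 7 + 0 = 7$)
$\left(b{\left(7 \right)} + y{\left(7,10 \right)}\right) 40 = \left(7 + 7\right) 40 = 14 \cdot 40 = 560$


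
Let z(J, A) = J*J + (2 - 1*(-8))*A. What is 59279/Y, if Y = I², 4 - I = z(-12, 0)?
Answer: 59279/19600 ≈ 3.0244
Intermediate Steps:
z(J, A) = J² + 10*A (z(J, A) = J² + (2 + 8)*A = J² + 10*A)
I = -140 (I = 4 - ((-12)² + 10*0) = 4 - (144 + 0) = 4 - 1*144 = 4 - 144 = -140)
Y = 19600 (Y = (-140)² = 19600)
59279/Y = 59279/19600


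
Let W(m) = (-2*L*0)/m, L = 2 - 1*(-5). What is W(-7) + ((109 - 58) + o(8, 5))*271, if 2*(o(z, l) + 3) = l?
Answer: 27371/2 ≈ 13686.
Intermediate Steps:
o(z, l) = -3 + l/2
L = 7 (L = 2 + 5 = 7)
W(m) = 0 (W(m) = (-2*7*0)/m = (-14*0)/m = 0/m = 0)
W(-7) + ((109 - 58) + o(8, 5))*271 = 0 + ((109 - 58) + (-3 + (½)*5))*271 = 0 + (51 + (-3 + 5/2))*271 = 0 + (51 - ½)*271 = 0 + (101/2)*271 = 0 + 27371/2 = 27371/2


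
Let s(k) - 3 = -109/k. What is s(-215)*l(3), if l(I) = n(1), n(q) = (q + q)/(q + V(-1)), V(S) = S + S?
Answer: -1508/215 ≈ -7.0140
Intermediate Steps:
V(S) = 2*S
n(q) = 2*q/(-2 + q) (n(q) = (q + q)/(q + 2*(-1)) = (2*q)/(q - 2) = (2*q)/(-2 + q) = 2*q/(-2 + q))
l(I) = -2 (l(I) = 2*1/(-2 + 1) = 2*1/(-1) = 2*1*(-1) = -2)
s(k) = 3 - 109/k
s(-215)*l(3) = (3 - 109/(-215))*(-2) = (3 - 109*(-1/215))*(-2) = (3 + 109/215)*(-2) = (754/215)*(-2) = -1508/215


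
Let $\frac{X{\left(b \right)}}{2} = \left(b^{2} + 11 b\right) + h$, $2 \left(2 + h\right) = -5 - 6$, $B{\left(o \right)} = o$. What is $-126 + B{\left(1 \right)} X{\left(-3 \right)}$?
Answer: $-189$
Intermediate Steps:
$h = - \frac{15}{2}$ ($h = -2 + \frac{-5 - 6}{2} = -2 + \frac{1}{2} \left(-11\right) = -2 - \frac{11}{2} = - \frac{15}{2} \approx -7.5$)
$X{\left(b \right)} = -15 + 2 b^{2} + 22 b$ ($X{\left(b \right)} = 2 \left(\left(b^{2} + 11 b\right) - \frac{15}{2}\right) = 2 \left(- \frac{15}{2} + b^{2} + 11 b\right) = -15 + 2 b^{2} + 22 b$)
$-126 + B{\left(1 \right)} X{\left(-3 \right)} = -126 + 1 \left(-15 + 2 \left(-3\right)^{2} + 22 \left(-3\right)\right) = -126 + 1 \left(-15 + 2 \cdot 9 - 66\right) = -126 + 1 \left(-15 + 18 - 66\right) = -126 + 1 \left(-63\right) = -126 - 63 = -189$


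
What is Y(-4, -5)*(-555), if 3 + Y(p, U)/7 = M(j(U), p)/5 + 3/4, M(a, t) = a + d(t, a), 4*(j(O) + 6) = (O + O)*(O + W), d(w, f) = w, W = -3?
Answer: 3885/4 ≈ 971.25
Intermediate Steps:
j(O) = -6 + O*(-3 + O)/2 (j(O) = -6 + ((O + O)*(O - 3))/4 = -6 + ((2*O)*(-3 + O))/4 = -6 + (2*O*(-3 + O))/4 = -6 + O*(-3 + O)/2)
M(a, t) = a + t
Y(p, U) = -483/20 - 21*U/10 + 7*p/5 + 7*U²/10 (Y(p, U) = -21 + 7*(((-6 + U²/2 - 3*U/2) + p)/5 + 3/4) = -21 + 7*((-6 + p + U²/2 - 3*U/2)*(⅕) + 3*(¼)) = -21 + 7*((-6/5 - 3*U/10 + p/5 + U²/10) + ¾) = -21 + 7*(-9/20 - 3*U/10 + p/5 + U²/10) = -21 + (-63/20 - 21*U/10 + 7*p/5 + 7*U²/10) = -483/20 - 21*U/10 + 7*p/5 + 7*U²/10)
Y(-4, -5)*(-555) = (-483/20 - 21/10*(-5) + (7/5)*(-4) + (7/10)*(-5)²)*(-555) = (-483/20 + 21/2 - 28/5 + (7/10)*25)*(-555) = (-483/20 + 21/2 - 28/5 + 35/2)*(-555) = -7/4*(-555) = 3885/4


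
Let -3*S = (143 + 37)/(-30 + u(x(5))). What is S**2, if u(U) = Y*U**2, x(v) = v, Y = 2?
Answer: 9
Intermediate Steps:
u(U) = 2*U**2
S = -3 (S = -(143 + 37)/(3*(-30 + 2*5**2)) = -60/(-30 + 2*25) = -60/(-30 + 50) = -60/20 = -1/3*9 = -3)
S**2 = (-3)**2 = 9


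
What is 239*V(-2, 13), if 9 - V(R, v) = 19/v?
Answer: 23422/13 ≈ 1801.7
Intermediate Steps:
V(R, v) = 9 - 19/v
239*V(-2, 13) = 239*(9 - 19/13) = 239*(98/13) = 23422/13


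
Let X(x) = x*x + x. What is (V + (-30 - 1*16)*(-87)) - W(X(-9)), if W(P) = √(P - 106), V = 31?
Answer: 4033 - I*√34 ≈ 4033.0 - 5.831*I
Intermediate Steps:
X(x) = x + x² (X(x) = x² + x = x + x²)
W(P) = √(-106 + P)
(V + (-30 - 1*16)*(-87)) - W(X(-9)) = (31 + (-30 - 1*16)*(-87)) - √(-106 - 9*(1 - 9)) = (31 + (-30 - 16)*(-87)) - √(-106 - 9*(-8)) = (31 - 46*(-87)) - √(-106 + 72) = (31 + 4002) - √(-34) = 4033 - I*√34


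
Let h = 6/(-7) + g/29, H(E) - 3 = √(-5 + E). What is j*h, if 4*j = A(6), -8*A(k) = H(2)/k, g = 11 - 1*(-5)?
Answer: 31/6496 + 31*I*√3/19488 ≈ 0.0047722 + 0.0027552*I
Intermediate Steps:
H(E) = 3 + √(-5 + E)
g = 16 (g = 11 + 5 = 16)
A(k) = -(3 + I*√3)/(8*k) (A(k) = -(3 + √(-5 + 2))/(8*k) = -(3 + √(-3))/(8*k) = -(3 + I*√3)/(8*k))
h = -62/203 (h = 6/(-7) + 16/29 = 6*(-⅐) + 16*(1/29) = -6/7 + 16/29 = -62/203 ≈ -0.30542)
j = -1/64 - I*√3/192 (j = ((⅛)*(-3 - I*√3)/6)/4 = ((⅛)*(⅙)*(-3 - I*√3))/4 = (-1/16 - I*√3/48)/4 = -1/64 - I*√3/192 ≈ -0.015625 - 0.0090211*I)
j*h = (-1/64 - I*√3/192)*(-62/203) = 31/6496 + 31*I*√3/19488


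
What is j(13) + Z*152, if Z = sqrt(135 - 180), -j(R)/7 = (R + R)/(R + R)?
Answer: -7 + 456*I*sqrt(5) ≈ -7.0 + 1019.6*I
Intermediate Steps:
j(R) = -7 (j(R) = -7*(R + R)/(R + R) = -7*2*R/(2*R) = -7*2*R*1/(2*R) = -7*1 = -7)
Z = 3*I*sqrt(5) (Z = sqrt(-45) = 3*I*sqrt(5) ≈ 6.7082*I)
j(13) + Z*152 = -7 + (3*I*sqrt(5))*152 = -7 + 456*I*sqrt(5)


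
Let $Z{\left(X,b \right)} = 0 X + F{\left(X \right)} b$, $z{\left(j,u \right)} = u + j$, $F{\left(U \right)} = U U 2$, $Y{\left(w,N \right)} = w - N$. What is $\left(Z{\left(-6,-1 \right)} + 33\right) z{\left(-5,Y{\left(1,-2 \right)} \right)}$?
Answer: $78$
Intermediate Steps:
$F{\left(U \right)} = 2 U^{2}$ ($F{\left(U \right)} = U^{2} \cdot 2 = 2 U^{2}$)
$z{\left(j,u \right)} = j + u$
$Z{\left(X,b \right)} = 2 b X^{2}$ ($Z{\left(X,b \right)} = 0 X + 2 X^{2} b = 0 + 2 b X^{2} = 2 b X^{2}$)
$\left(Z{\left(-6,-1 \right)} + 33\right) z{\left(-5,Y{\left(1,-2 \right)} \right)} = \left(2 \left(-1\right) \left(-6\right)^{2} + 33\right) \left(-5 + \left(1 - -2\right)\right) = \left(2 \left(-1\right) 36 + 33\right) \left(-5 + \left(1 + 2\right)\right) = \left(-72 + 33\right) \left(-5 + 3\right) = \left(-39\right) \left(-2\right) = 78$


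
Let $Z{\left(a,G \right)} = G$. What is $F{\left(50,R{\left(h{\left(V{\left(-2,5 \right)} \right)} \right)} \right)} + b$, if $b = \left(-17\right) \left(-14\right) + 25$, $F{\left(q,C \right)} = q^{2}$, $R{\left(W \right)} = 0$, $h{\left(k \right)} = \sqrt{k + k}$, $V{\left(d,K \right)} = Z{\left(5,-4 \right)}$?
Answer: $2763$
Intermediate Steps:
$V{\left(d,K \right)} = -4$
$h{\left(k \right)} = \sqrt{2} \sqrt{k}$ ($h{\left(k \right)} = \sqrt{2 k} = \sqrt{2} \sqrt{k}$)
$b = 263$ ($b = 238 + 25 = 263$)
$F{\left(50,R{\left(h{\left(V{\left(-2,5 \right)} \right)} \right)} \right)} + b = 50^{2} + 263 = 2500 + 263 = 2763$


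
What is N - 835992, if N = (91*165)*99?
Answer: 650493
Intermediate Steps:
N = 1486485 (N = 15015*99 = 1486485)
N - 835992 = 1486485 - 835992 = 650493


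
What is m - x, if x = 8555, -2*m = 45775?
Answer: -62885/2 ≈ -31443.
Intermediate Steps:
m = -45775/2 (m = -½*45775 = -45775/2 ≈ -22888.)
m - x = -45775/2 - 1*8555 = -45775/2 - 8555 = -62885/2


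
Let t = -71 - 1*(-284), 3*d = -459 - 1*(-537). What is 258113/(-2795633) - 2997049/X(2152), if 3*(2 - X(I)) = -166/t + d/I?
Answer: -5760857881192566763/4335956892175 ≈ -1.3286e+6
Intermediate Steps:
d = 26 (d = (-459 - 1*(-537))/3 = (-459 + 537)/3 = (1/3)*78 = 26)
t = 213 (t = -71 + 284 = 213)
X(I) = 1444/639 - 26/(3*I) (X(I) = 2 - (-166/213 + 26/I)/3 = 2 + (166/639 - 26/(3*I)) = 1444/639 - 26/(3*I))
258113/(-2795633) - 2997049/X(2152) = 258113/(-2795633) - 2997049*687564/(-2769 + 722*2152) = 258113*(-1/2795633) - 2997049*687564/(-2769 + 1553744) = -258113/2795633 - 2997049/((2/639)*(1/2152)*1550975) = -258113/2795633 - 2997049/1550975/687564 = -258113/2795633 - 2997049*687564/1550975 = -258113/2795633 - 2060662998636/1550975 = -5760857881192566763/4335956892175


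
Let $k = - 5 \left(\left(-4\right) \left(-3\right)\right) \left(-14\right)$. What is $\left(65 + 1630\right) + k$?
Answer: $2535$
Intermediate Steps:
$k = 840$ ($k = \left(-5\right) 12 \left(-14\right) = \left(-60\right) \left(-14\right) = 840$)
$\left(65 + 1630\right) + k = \left(65 + 1630\right) + 840 = 1695 + 840 = 2535$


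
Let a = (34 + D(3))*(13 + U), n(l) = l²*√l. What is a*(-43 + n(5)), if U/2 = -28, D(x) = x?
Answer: 68413 - 39775*√5 ≈ -20527.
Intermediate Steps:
U = -56 (U = 2*(-28) = -56)
n(l) = l^(5/2)
a = -1591 (a = (34 + 3)*(13 - 56) = 37*(-43) = -1591)
a*(-43 + n(5)) = -1591*(-43 + 5^(5/2)) = -1591*(-43 + 25*√5) = 68413 - 39775*√5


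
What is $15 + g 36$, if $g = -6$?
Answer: $-201$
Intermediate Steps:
$15 + g 36 = 15 - 216 = -201$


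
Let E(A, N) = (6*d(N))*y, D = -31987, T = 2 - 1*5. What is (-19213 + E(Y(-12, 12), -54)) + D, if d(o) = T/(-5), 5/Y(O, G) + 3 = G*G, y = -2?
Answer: -256036/5 ≈ -51207.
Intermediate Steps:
T = -3 (T = 2 - 5 = -3)
Y(O, G) = 5/(-3 + G**2) (Y(O, G) = 5/(-3 + G*G) = 5/(-3 + G**2))
d(o) = 3/5 (d(o) = -3/(-5) = -3*(-1/5) = 3/5)
E(A, N) = -36/5 (E(A, N) = (6*(3/5))*(-2) = (18/5)*(-2) = -36/5)
(-19213 + E(Y(-12, 12), -54)) + D = (-19213 - 36/5) - 31987 = -96101/5 - 31987 = -256036/5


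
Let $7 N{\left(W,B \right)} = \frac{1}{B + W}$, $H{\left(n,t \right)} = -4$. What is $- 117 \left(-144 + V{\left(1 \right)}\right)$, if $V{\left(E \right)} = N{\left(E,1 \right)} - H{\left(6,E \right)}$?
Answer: $\frac{229203}{14} \approx 16372.0$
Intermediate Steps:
$N{\left(W,B \right)} = \frac{1}{7 \left(B + W\right)}$
$V{\left(E \right)} = 4 + \frac{1}{7 \left(1 + E\right)}$ ($V{\left(E \right)} = \frac{1}{7 \left(1 + E\right)} - -4 = \frac{1}{7 \left(1 + E\right)} + 4 = 4 + \frac{1}{7 \left(1 + E\right)}$)
$- 117 \left(-144 + V{\left(1 \right)}\right) = - 117 \left(-144 + \frac{29 + 28 \cdot 1}{7 \left(1 + 1\right)}\right) = - 117 \left(-144 + \frac{29 + 28}{7 \cdot 2}\right) = - 117 \left(-144 + \frac{1}{7} \cdot \frac{1}{2} \cdot 57\right) = - 117 \left(-144 + \frac{57}{14}\right) = \left(-117\right) \left(- \frac{1959}{14}\right) = \frac{229203}{14}$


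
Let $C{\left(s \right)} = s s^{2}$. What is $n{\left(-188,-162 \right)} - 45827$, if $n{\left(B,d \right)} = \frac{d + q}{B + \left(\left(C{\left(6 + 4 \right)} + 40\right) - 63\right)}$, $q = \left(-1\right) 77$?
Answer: $- \frac{36157742}{789} \approx -45827.0$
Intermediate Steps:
$C{\left(s \right)} = s^{3}$
$q = -77$
$n{\left(B,d \right)} = \frac{-77 + d}{977 + B}$ ($n{\left(B,d \right)} = \frac{d - 77}{B - \left(23 - \left(6 + 4\right)^{3}\right)} = \frac{-77 + d}{B + \left(\left(10^{3} + 40\right) - 63\right)} = \frac{-77 + d}{B + \left(\left(1000 + 40\right) - 63\right)} = \frac{-77 + d}{B + \left(1040 - 63\right)} = \frac{-77 + d}{B + 977} = \frac{-77 + d}{977 + B}$)
$n{\left(-188,-162 \right)} - 45827 = \frac{-77 - 162}{977 - 188} - 45827 = \frac{1}{789} \left(-239\right) - 45827 = - \frac{239}{789} - 45827 = - \frac{36157742}{789}$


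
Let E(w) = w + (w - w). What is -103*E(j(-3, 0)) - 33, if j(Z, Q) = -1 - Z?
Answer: -239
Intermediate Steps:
E(w) = w (E(w) = w + 0 = w)
-103*E(j(-3, 0)) - 33 = -103*(-1 - 1*(-3)) - 33 = -103*(-1 + 3) - 33 = -103*2 - 33 = -206 - 33 = -239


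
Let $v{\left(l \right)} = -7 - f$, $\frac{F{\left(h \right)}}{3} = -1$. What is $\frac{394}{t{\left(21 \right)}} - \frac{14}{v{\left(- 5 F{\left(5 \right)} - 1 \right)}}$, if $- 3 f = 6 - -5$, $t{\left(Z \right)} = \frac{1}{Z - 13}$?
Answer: $\frac{15781}{5} \approx 3156.2$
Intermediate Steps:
$F{\left(h \right)} = -3$ ($F{\left(h \right)} = 3 \left(-1\right) = -3$)
$t{\left(Z \right)} = \frac{1}{-13 + Z}$
$f = - \frac{11}{3}$ ($f = - \frac{6 - -5}{3} = - \frac{6 + 5}{3} = \left(- \frac{1}{3}\right) 11 = - \frac{11}{3} \approx -3.6667$)
$v{\left(l \right)} = - \frac{10}{3}$ ($v{\left(l \right)} = -7 - - \frac{11}{3} = -7 + \frac{11}{3} = - \frac{10}{3}$)
$\frac{394}{t{\left(21 \right)}} - \frac{14}{v{\left(- 5 F{\left(5 \right)} - 1 \right)}} = \frac{394}{\frac{1}{-13 + 21}} - \frac{14}{- \frac{10}{3}} = \frac{394}{\frac{1}{8}} - - \frac{21}{5} = 394 \frac{1}{\frac{1}{8}} + \frac{21}{5} = 394 \cdot 8 + \frac{21}{5} = 3152 + \frac{21}{5} = \frac{15781}{5}$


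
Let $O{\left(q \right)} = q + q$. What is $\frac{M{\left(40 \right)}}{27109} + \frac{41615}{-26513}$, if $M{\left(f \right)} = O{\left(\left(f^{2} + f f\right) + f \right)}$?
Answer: $- \frac{956336795}{718740917} \approx -1.3306$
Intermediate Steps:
$O{\left(q \right)} = 2 q$
$M{\left(f \right)} = 2 f + 4 f^{2}$ ($M{\left(f \right)} = 2 \left(\left(f^{2} + f f\right) + f\right) = 2 \left(\left(f^{2} + f^{2}\right) + f\right) = 2 \left(2 f^{2} + f\right) = 2 \left(f + 2 f^{2}\right) = 2 f + 4 f^{2}$)
$\frac{M{\left(40 \right)}}{27109} + \frac{41615}{-26513} = \frac{2 \cdot 40 \left(1 + 2 \cdot 40\right)}{27109} + \frac{41615}{-26513} = 2 \cdot 40 \left(1 + 80\right) \frac{1}{27109} + 41615 \left(- \frac{1}{26513}\right) = 2 \cdot 40 \cdot 81 \cdot \frac{1}{27109} - \frac{41615}{26513} = 6480 \cdot \frac{1}{27109} - \frac{41615}{26513} = \frac{6480}{27109} - \frac{41615}{26513} = - \frac{956336795}{718740917}$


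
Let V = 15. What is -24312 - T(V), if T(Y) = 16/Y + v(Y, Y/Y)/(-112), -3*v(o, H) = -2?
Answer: -6807657/280 ≈ -24313.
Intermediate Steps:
v(o, H) = ⅔ (v(o, H) = -⅓*(-2) = ⅔)
T(Y) = -1/168 + 16/Y (T(Y) = 16/Y + (⅔)/(-112) = 16/Y + (⅔)*(-1/112) = 16/Y - 1/168 = -1/168 + 16/Y)
-24312 - T(V) = -24312 - (2688 - 1*15)/(168*15) = -24312 - (2688 - 15)/(168*15) = -24312 - 2673/(168*15) = -24312 - 1*297/280 = -24312 - 297/280 = -6807657/280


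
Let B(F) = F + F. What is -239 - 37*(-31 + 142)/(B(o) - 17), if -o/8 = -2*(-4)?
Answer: -30548/145 ≈ -210.68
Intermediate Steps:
o = -64 (o = -(-16)*(-4) = -8*8 = -64)
B(F) = 2*F
-239 - 37*(-31 + 142)/(B(o) - 17) = -239 - 37*(-31 + 142)/(2*(-64) - 17) = -239 - 4107/(-128 - 17) = -239 - 4107/(-145) = -239 - 4107*(-1)/145 = -239 - 37*(-111/145) = -239 + 4107/145 = -30548/145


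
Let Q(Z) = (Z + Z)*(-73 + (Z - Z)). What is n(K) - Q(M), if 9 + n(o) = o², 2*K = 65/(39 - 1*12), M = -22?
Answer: -9388211/2916 ≈ -3219.6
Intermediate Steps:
Q(Z) = -146*Z (Q(Z) = (2*Z)*(-73 + 0) = (2*Z)*(-73) = -146*Z)
K = 65/54 (K = (65/(39 - 1*12))/2 = (65/(39 - 12))/2 = (65/27)/2 = (65*(1/27))/2 = (½)*(65/27) = 65/54 ≈ 1.2037)
n(o) = -9 + o²
n(K) - Q(M) = (-9 + (65/54)²) - (-146)*(-22) = (-9 + 4225/2916) - 1*3212 = -22019/2916 - 3212 = -9388211/2916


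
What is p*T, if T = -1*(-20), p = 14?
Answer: 280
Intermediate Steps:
T = 20
p*T = 14*20 = 280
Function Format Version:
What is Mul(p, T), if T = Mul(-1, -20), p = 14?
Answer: 280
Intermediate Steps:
T = 20
Mul(p, T) = Mul(14, 20) = 280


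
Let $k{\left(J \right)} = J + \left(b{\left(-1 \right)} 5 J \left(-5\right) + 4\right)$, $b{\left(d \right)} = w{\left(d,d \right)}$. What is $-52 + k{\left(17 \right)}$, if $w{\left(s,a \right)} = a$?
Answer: $394$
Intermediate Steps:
$b{\left(d \right)} = d$
$k{\left(J \right)} = 4 + 26 J$ ($k{\left(J \right)} = J + \left(\left(-1\right) 5 J \left(-5\right) + 4\right) = J + \left(- 5 J \left(-5\right) + 4\right) = J + \left(25 J + 4\right) = J + \left(4 + 25 J\right) = 4 + 26 J$)
$-52 + k{\left(17 \right)} = -52 + \left(4 + 26 \cdot 17\right) = -52 + \left(4 + 442\right) = -52 + 446 = 394$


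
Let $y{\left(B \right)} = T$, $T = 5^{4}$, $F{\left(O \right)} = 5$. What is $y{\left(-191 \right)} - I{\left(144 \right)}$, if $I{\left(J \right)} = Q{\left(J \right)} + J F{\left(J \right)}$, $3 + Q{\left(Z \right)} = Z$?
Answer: $-236$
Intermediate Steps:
$Q{\left(Z \right)} = -3 + Z$
$T = 625$
$y{\left(B \right)} = 625$
$I{\left(J \right)} = -3 + 6 J$ ($I{\left(J \right)} = \left(-3 + J\right) + J 5 = \left(-3 + J\right) + 5 J = -3 + 6 J$)
$y{\left(-191 \right)} - I{\left(144 \right)} = 625 - \left(-3 + 6 \cdot 144\right) = 625 - \left(-3 + 864\right) = 625 - 861 = -236$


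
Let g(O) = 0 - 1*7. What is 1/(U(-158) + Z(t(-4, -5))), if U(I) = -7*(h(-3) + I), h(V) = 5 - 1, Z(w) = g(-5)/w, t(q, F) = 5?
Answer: 5/5383 ≈ 0.00092885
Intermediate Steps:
g(O) = -7 (g(O) = 0 - 7 = -7)
Z(w) = -7/w
h(V) = 4
U(I) = -28 - 7*I (U(I) = -7*(4 + I) = -28 - 7*I)
1/(U(-158) + Z(t(-4, -5))) = 1/((-28 - 7*(-158)) - 7/5) = 1/((-28 + 1106) - 7*⅕) = 1/(1078 - 7/5) = 1/(5383/5) = 5/5383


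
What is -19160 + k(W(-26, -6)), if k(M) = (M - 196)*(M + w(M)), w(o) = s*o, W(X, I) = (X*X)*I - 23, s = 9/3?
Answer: 69731740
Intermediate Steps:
s = 3 (s = 9*(⅓) = 3)
W(X, I) = -23 + I*X² (W(X, I) = X²*I - 23 = I*X² - 23 = -23 + I*X²)
w(o) = 3*o
k(M) = 4*M*(-196 + M) (k(M) = (M - 196)*(M + 3*M) = (-196 + M)*(4*M) = 4*M*(-196 + M))
-19160 + k(W(-26, -6)) = -19160 + 4*(-23 - 6*(-26)²)*(-196 + (-23 - 6*(-26)²)) = -19160 + 4*(-23 - 6*676)*(-196 + (-23 - 6*676)) = -19160 + 4*(-23 - 4056)*(-196 + (-23 - 4056)) = -19160 + 4*(-4079)*(-196 - 4079) = -19160 + 4*(-4079)*(-4275) = -19160 + 69750900 = 69731740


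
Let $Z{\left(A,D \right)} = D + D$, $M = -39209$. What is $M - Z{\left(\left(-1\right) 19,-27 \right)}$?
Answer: $-39155$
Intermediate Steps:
$Z{\left(A,D \right)} = 2 D$
$M - Z{\left(\left(-1\right) 19,-27 \right)} = -39209 - 2 \left(-27\right) = -39209 - -54 = -39209 + 54 = -39155$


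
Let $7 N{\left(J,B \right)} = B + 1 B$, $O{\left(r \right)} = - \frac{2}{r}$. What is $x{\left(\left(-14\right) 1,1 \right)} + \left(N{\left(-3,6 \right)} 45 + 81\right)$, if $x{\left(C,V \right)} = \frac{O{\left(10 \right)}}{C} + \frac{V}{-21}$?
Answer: $\frac{33203}{210} \approx 158.11$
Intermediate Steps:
$N{\left(J,B \right)} = \frac{2 B}{7}$ ($N{\left(J,B \right)} = \frac{B + 1 B}{7} = \frac{B + B}{7} = \frac{2 B}{7}$)
$x{\left(C,V \right)} = - \frac{1}{5 C} - \frac{V}{21}$ ($x{\left(C,V \right)} = \frac{\left(-2\right) \frac{1}{10}}{C} + \frac{V}{-21} = \frac{\left(-2\right) \frac{1}{10}}{C} + V \left(- \frac{1}{21}\right) = - \frac{1}{5 C} - \frac{V}{21}$)
$x{\left(\left(-14\right) 1,1 \right)} + \left(N{\left(-3,6 \right)} 45 + 81\right) = \left(- \frac{1}{5 \left(\left(-14\right) 1\right)} - \frac{1}{21}\right) + \left(\frac{2}{7} \cdot 6 \cdot 45 + 81\right) = \left(- \frac{1}{5 \left(-14\right)} - \frac{1}{21}\right) + \left(\frac{12}{7} \cdot 45 + 81\right) = \left(\left(- \frac{1}{5}\right) \left(- \frac{1}{14}\right) - \frac{1}{21}\right) + \left(\frac{540}{7} + 81\right) = \left(\frac{1}{70} - \frac{1}{21}\right) + \frac{1107}{7} = - \frac{1}{30} + \frac{1107}{7} = \frac{33203}{210}$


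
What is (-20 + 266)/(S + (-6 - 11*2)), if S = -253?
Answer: -246/281 ≈ -0.87544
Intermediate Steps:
(-20 + 266)/(S + (-6 - 11*2)) = (-20 + 266)/(-253 + (-6 - 11*2)) = 246/(-253 + (-6 - 22)) = 246/(-253 - 28) = 246/(-281) = 246*(-1/281) = -246/281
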